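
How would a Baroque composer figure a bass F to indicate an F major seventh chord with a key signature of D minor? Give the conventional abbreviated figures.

7

F is the root of F major seventh, so the chord is in root position.
A seventh chord in root position is figured 7/5/3, conventionally abbreviated 7.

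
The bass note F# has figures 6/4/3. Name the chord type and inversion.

seventh chord, second inversion

Intervals of 6/4/3 above the bass form a seventh chord; the bass is the fifth, so this is second inversion.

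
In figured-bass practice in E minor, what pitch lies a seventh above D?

Counting 6 letter steps above D lands on C; in E minor, that letter is C.

C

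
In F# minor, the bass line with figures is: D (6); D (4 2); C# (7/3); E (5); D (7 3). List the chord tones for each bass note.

D, F#, B | D, E, G#, B | C#, E, G#, B | E, G#, B | D, F#, A, C#

D (6/3): D, F#, B.
D (6/4/2): D, E, G#, B.
C# (7/5/3): C#, E, G#, B.
E (5/3): E, G#, B.
D (7/5/3): D, F#, A, C#.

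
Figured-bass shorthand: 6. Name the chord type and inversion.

6 is shorthand for 6/3.
Intervals of 6/3 above the bass form a triad; the bass is the third, so this is first inversion.

triad, first inversion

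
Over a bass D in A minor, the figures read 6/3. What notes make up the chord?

D, F, B

A third above D in this key is F.
A sixth above D in this key is B.
Together with the bass D, this spells B diminished in first inversion.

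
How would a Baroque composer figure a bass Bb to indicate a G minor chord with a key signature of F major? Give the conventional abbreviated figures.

6

Bb is the third of G minor, so the chord is in first inversion.
A triad in first inversion is figured 6/3, conventionally abbreviated 6.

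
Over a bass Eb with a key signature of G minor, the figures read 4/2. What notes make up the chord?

Eb, F, A, C

The written figures 4/2 are shorthand for 6/4/2: the 6 is implied.
A second above Eb in this key is F.
A fourth above Eb in this key is A.
A sixth above Eb in this key is C.
Together with the bass Eb, this spells F dominant seventh in third inversion.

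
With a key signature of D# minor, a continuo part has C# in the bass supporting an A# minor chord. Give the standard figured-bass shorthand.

6

C# is the third of A# minor, so the chord is in first inversion.
A triad in first inversion is figured 6/3, conventionally abbreviated 6.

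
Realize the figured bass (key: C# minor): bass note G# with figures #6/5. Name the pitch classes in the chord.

The written figures #6/5 are shorthand for 6/5/3: the 3 is implied.
A third above G# in this key is B.
A fifth above G# in this key is D#.
A sixth above G# in this key is E, raised to E# by the sharp.
Together with the bass G#, this spells E# half-diminished seventh in first inversion.

G#, B, D#, E#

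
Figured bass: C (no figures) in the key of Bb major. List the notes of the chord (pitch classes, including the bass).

An unfigured bass implies 5/3.
A third above C in this key is Eb.
A fifth above C in this key is G.
Together with the bass C, this spells C minor in root position.

C, Eb, G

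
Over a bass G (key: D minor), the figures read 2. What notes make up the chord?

The written figures 2 are shorthand for 6/4/2: the 6/4 are implied.
A second above G in this key is A.
A fourth above G in this key is C.
A sixth above G in this key is E.
Together with the bass G, this spells A minor seventh in third inversion.

G, A, C, E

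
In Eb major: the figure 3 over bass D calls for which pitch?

Counting 2 letter steps above D lands on F; in Eb major, that letter is F.

F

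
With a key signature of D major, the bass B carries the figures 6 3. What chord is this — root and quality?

The figures 6 3 indicate a triad in first inversion.
In first inversion the root lies a sixth above the bass: a sixth above B in D major is G.
The chord tones are B, D, G, giving G major.

G major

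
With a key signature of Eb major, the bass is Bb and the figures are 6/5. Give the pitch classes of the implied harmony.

The written figures 6/5 are shorthand for 6/5/3: the 3 is implied.
A third above Bb in this key is D.
A fifth above Bb in this key is F.
A sixth above Bb in this key is G.
Together with the bass Bb, this spells G minor seventh in first inversion.

Bb, D, F, G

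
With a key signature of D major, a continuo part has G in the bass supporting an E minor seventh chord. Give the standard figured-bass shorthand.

G is the third of E minor seventh, so the chord is in first inversion.
A seventh chord in first inversion is figured 6/5/3, conventionally abbreviated 6/5.

6/5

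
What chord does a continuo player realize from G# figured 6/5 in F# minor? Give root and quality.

The figures 6/5 indicate a seventh chord in first inversion.
In first inversion the root lies a sixth above the bass: a sixth above G# in F# minor is E.
The chord tones are G#, B, D, E, giving E dominant seventh.

E dominant seventh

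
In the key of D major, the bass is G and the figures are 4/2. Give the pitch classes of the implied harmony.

G, A, C#, E

The written figures 4/2 are shorthand for 6/4/2: the 6 is implied.
A second above G in this key is A.
A fourth above G in this key is C#.
A sixth above G in this key is E.
Together with the bass G, this spells A dominant seventh in third inversion.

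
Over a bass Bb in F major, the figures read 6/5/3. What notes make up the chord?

A third above Bb in this key is D.
A fifth above Bb in this key is F.
A sixth above Bb in this key is G.
Together with the bass Bb, this spells G minor seventh in first inversion.

Bb, D, F, G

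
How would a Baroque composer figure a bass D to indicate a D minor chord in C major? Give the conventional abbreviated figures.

no figures

D is the root of D minor, so the chord is in root position.
A triad in root position is figured 5/3, conventionally abbreviated (no figures — root-position triad).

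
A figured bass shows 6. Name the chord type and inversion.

triad, first inversion

6 is shorthand for 6/3.
Intervals of 6/3 above the bass form a triad; the bass is the third, so this is first inversion.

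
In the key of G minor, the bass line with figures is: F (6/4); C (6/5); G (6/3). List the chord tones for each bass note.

F (6/4): F, Bb, D.
C (6/5/3): C, Eb, G, A.
G (6/3): G, Bb, Eb.

F, Bb, D | C, Eb, G, A | G, Bb, Eb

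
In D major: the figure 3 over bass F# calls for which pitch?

Counting 2 letter steps above F# lands on A; in D major, that letter is A.

A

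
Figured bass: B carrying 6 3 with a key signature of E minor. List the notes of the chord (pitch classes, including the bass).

B, D, G

A third above B in this key is D.
A sixth above B in this key is G.
Together with the bass B, this spells G major in first inversion.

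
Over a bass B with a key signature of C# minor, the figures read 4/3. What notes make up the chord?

B, D#, E, G#

The written figures 4/3 are shorthand for 6/4/3: the 6 is implied.
A third above B in this key is D#.
A fourth above B in this key is E.
A sixth above B in this key is G#.
Together with the bass B, this spells E major seventh in second inversion.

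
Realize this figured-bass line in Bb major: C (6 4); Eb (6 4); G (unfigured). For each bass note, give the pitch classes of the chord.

C (6/4): C, F, A.
Eb (6/4): Eb, A, C.
G (5/3): G, Bb, D.

C, F, A | Eb, A, C | G, Bb, D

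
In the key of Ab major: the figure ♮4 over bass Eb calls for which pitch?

Counting 3 letter steps above Eb lands on A; in Ab major, that letter is Ab.
The ♮4 figure makes it natural, giving A.

A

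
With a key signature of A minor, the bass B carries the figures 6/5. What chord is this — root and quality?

The figures 6/5 indicate a seventh chord in first inversion.
In first inversion the root lies a sixth above the bass: a sixth above B in A minor is G.
The chord tones are B, D, F, G, giving G dominant seventh.

G dominant seventh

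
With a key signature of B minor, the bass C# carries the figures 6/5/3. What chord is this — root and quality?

The figures 6/5/3 indicate a seventh chord in first inversion.
In first inversion the root lies a sixth above the bass: a sixth above C# in B minor is A.
The chord tones are C#, E, G, A, giving A dominant seventh.

A dominant seventh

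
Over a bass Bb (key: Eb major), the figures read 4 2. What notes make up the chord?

Bb, C, Eb, G

The written figures 4 2 are shorthand for 6/4/2: the 6 is implied.
A second above Bb in this key is C.
A fourth above Bb in this key is Eb.
A sixth above Bb in this key is G.
Together with the bass Bb, this spells C minor seventh in third inversion.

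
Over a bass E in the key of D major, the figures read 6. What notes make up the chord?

E, G, C#

The written figures 6 are shorthand for 6/3: the 3 is implied.
A third above E in this key is G.
A sixth above E in this key is C#.
Together with the bass E, this spells C# diminished in first inversion.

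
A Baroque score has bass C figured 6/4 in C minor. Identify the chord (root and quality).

The figures 6/4 indicate a triad in second inversion.
In second inversion the root lies a fourth above the bass: a fourth above C in C minor is F.
The chord tones are C, F, Ab, giving F minor.

F minor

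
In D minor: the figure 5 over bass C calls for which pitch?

G

Counting 4 letter steps above C lands on G; in D minor, that letter is G.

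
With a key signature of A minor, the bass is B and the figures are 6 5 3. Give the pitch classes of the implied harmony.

B, D, F, G

A third above B in this key is D.
A fifth above B in this key is F.
A sixth above B in this key is G.
Together with the bass B, this spells G dominant seventh in first inversion.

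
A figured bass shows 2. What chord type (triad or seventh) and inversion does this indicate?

seventh chord, third inversion

2 is shorthand for 6/4/2.
Intervals of 6/4/2 above the bass form a seventh chord; the bass is the seventh, so this is third inversion.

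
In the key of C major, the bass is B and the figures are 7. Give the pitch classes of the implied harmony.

B, D, F, A

The written figures 7 are shorthand for 7/5/3: the 5/3 are implied.
A third above B in this key is D.
A fifth above B in this key is F.
A seventh above B in this key is A.
Together with the bass B, this spells B half-diminished seventh in root position.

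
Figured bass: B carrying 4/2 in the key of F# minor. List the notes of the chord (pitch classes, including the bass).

B, C#, E, G#

The written figures 4/2 are shorthand for 6/4/2: the 6 is implied.
A second above B in this key is C#.
A fourth above B in this key is E.
A sixth above B in this key is G#.
Together with the bass B, this spells C# minor seventh in third inversion.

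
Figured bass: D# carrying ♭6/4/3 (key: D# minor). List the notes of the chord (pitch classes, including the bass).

A third above D# in this key is F#.
A fourth above D# in this key is G#.
A sixth above D# in this key is B, lowered to Bb by the flat.

D#, F#, G#, Bb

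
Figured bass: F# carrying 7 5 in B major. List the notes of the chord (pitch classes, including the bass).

F#, A#, C#, E

The written figures 7 5 are shorthand for 7/5/3: the 3 is implied.
A third above F# in this key is A#.
A fifth above F# in this key is C#.
A seventh above F# in this key is E.
Together with the bass F#, this spells F# dominant seventh in root position.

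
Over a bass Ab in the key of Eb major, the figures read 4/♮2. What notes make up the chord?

The written figures 4/♮2 are shorthand for 6/4/2: the 6 is implied.
A second above Ab in this key is Bb, made natural (B) by the ♮ figure.
A fourth above Ab in this key is D.
A sixth above Ab in this key is F.
Together with the bass Ab, this spells B diminished seventh in third inversion.

Ab, B, D, F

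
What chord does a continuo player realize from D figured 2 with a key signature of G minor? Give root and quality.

The figures 2 indicate a seventh chord in third inversion.
In third inversion the root lies a second above the bass: a second above D in G minor is Eb.
The chord tones are D, Eb, G, Bb, giving Eb major seventh.

Eb major seventh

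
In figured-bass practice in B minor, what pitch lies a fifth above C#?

Counting 4 letter steps above C# lands on G; in B minor, that letter is G.

G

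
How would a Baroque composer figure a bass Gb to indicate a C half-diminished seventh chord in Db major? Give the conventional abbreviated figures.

Gb is the fifth of C half-diminished seventh, so the chord is in second inversion.
A seventh chord in second inversion is figured 6/4/3, conventionally abbreviated 4/3.

4/3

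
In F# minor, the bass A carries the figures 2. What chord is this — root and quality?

The figures 2 indicate a seventh chord in third inversion.
In third inversion the root lies a second above the bass: a second above A in F# minor is B.
The chord tones are A, B, D, F#, giving B minor seventh.

B minor seventh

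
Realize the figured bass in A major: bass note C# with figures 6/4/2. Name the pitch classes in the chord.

C#, D, F#, A

A second above C# in this key is D.
A fourth above C# in this key is F#.
A sixth above C# in this key is A.
Together with the bass C#, this spells D major seventh in third inversion.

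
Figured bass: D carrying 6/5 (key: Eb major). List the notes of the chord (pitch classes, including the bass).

The written figures 6/5 are shorthand for 6/5/3: the 3 is implied.
A third above D in this key is F.
A fifth above D in this key is Ab.
A sixth above D in this key is Bb.
Together with the bass D, this spells Bb dominant seventh in first inversion.

D, F, Ab, Bb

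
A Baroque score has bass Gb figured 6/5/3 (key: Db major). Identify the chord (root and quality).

The figures 6/5/3 indicate a seventh chord in first inversion.
In first inversion the root lies a sixth above the bass: a sixth above Gb in Db major is Eb.
The chord tones are Gb, Bb, Db, Eb, giving Eb minor seventh.

Eb minor seventh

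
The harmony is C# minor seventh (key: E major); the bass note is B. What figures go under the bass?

4/2

B is the seventh of C# minor seventh, so the chord is in third inversion.
A seventh chord in third inversion is figured 6/4/2, conventionally abbreviated 4/2.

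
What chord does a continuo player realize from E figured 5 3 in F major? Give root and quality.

E diminished

The figures 5 3 indicate a triad in root position.
In root position the bass is the root, so the root is E.
The chord tones are E, G, Bb, giving E diminished.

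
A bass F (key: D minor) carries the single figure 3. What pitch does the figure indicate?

Counting 2 letter steps above F lands on A; in D minor, that letter is A.

A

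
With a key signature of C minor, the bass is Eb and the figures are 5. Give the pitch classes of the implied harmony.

Eb, G, Bb

The written figures 5 are shorthand for 5/3: the 3 is implied.
A third above Eb in this key is G.
A fifth above Eb in this key is Bb.
Together with the bass Eb, this spells Eb major in root position.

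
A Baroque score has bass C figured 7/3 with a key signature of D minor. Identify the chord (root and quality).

The figures 7/3 indicate a seventh chord in root position.
In root position the bass is the root, so the root is C.
The chord tones are C, E, G, Bb, giving C dominant seventh.

C dominant seventh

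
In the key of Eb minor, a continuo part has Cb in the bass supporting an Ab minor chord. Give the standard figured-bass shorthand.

Cb is the third of Ab minor, so the chord is in first inversion.
A triad in first inversion is figured 6/3, conventionally abbreviated 6.

6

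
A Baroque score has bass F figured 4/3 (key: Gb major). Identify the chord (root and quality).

The figures 4/3 indicate a seventh chord in second inversion.
In second inversion the root lies a fourth above the bass: a fourth above F in Gb major is Bb.
The chord tones are F, Ab, Bb, Db, giving Bb minor seventh.

Bb minor seventh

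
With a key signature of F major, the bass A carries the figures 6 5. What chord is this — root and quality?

The figures 6 5 indicate a seventh chord in first inversion.
In first inversion the root lies a sixth above the bass: a sixth above A in F major is F.
The chord tones are A, C, E, F, giving F major seventh.

F major seventh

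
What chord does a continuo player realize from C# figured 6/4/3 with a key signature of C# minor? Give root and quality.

The figures 6/4/3 indicate a seventh chord in second inversion.
In second inversion the root lies a fourth above the bass: a fourth above C# in C# minor is F#.
The chord tones are C#, E, F#, A, giving F# minor seventh.

F# minor seventh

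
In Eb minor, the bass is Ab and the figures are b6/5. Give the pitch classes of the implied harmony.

The written figures b6/5 are shorthand for 6/5/3: the 3 is implied.
A third above Ab in this key is Cb.
A fifth above Ab in this key is Eb.
A sixth above Ab in this key is F, lowered to Fb by the flat.
Together with the bass Ab, this spells Fb major seventh in first inversion.

Ab, Cb, Eb, Fb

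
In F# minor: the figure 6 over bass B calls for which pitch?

Counting 5 letter steps above B lands on G; in F# minor, that letter is G#.

G#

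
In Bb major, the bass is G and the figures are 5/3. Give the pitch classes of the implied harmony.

A third above G in this key is Bb.
A fifth above G in this key is D.
Together with the bass G, this spells G minor in root position.

G, Bb, D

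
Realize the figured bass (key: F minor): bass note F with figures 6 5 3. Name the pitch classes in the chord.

A third above F in this key is Ab.
A fifth above F in this key is C.
A sixth above F in this key is Db.
Together with the bass F, this spells Db major seventh in first inversion.

F, Ab, C, Db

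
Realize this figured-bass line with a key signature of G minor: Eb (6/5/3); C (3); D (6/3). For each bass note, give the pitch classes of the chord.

Eb, G, Bb, C | C, Eb, G | D, F, Bb

Eb (6/5/3): Eb, G, Bb, C.
C (5/3): C, Eb, G.
D (6/3): D, F, Bb.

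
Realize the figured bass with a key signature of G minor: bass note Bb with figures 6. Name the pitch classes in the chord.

Bb, D, G

The written figures 6 are shorthand for 6/3: the 3 is implied.
A third above Bb in this key is D.
A sixth above Bb in this key is G.
Together with the bass Bb, this spells G minor in first inversion.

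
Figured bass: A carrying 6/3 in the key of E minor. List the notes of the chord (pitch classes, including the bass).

A third above A in this key is C.
A sixth above A in this key is F#.
Together with the bass A, this spells F# diminished in first inversion.

A, C, F#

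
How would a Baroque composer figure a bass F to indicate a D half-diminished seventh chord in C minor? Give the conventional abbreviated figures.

F is the third of D half-diminished seventh, so the chord is in first inversion.
A seventh chord in first inversion is figured 6/5/3, conventionally abbreviated 6/5.

6/5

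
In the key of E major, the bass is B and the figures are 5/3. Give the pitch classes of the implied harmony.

A third above B in this key is D#.
A fifth above B in this key is F#.
Together with the bass B, this spells B major in root position.

B, D#, F#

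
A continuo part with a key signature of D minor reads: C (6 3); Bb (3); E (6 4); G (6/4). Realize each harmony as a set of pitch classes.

C (6/3): C, E, A.
Bb (5/3): Bb, D, F.
E (6/4): E, A, C.
G (6/4): G, C, E.

C, E, A | Bb, D, F | E, A, C | G, C, E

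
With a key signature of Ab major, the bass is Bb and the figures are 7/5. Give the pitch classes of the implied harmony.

Bb, Db, F, Ab

The written figures 7/5 are shorthand for 7/5/3: the 3 is implied.
A third above Bb in this key is Db.
A fifth above Bb in this key is F.
A seventh above Bb in this key is Ab.
Together with the bass Bb, this spells Bb minor seventh in root position.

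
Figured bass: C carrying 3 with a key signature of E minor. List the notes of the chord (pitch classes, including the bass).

The written figures 3 are shorthand for 5/3: the 5 is implied.
A third above C in this key is E.
A fifth above C in this key is G.
Together with the bass C, this spells C major in root position.

C, E, G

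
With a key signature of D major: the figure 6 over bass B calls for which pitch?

Counting 5 letter steps above B lands on G; in D major, that letter is G.

G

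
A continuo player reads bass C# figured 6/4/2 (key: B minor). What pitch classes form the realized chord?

A second above C# in this key is D.
A fourth above C# in this key is F#.
A sixth above C# in this key is A.
Together with the bass C#, this spells D major seventh in third inversion.

C#, D, F#, A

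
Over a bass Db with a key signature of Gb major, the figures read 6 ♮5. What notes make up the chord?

The written figures 6 ♮5 are shorthand for 6/5/3: the 3 is implied.
A third above Db in this key is F.
A fifth above Db in this key is Ab, made natural (A) by the ♮ figure.
A sixth above Db in this key is Bb.
Together with the bass Db, this spells Bb minor-major seventh in first inversion.

Db, F, A, Bb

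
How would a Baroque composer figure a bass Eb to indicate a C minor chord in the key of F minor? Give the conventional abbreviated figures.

Eb is the third of C minor, so the chord is in first inversion.
A triad in first inversion is figured 6/3, conventionally abbreviated 6.

6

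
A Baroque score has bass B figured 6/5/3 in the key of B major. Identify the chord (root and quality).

G# minor seventh

The figures 6/5/3 indicate a seventh chord in first inversion.
In first inversion the root lies a sixth above the bass: a sixth above B in B major is G#.
The chord tones are B, D#, F#, G#, giving G# minor seventh.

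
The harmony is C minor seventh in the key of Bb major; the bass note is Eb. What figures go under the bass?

6/5

Eb is the third of C minor seventh, so the chord is in first inversion.
A seventh chord in first inversion is figured 6/5/3, conventionally abbreviated 6/5.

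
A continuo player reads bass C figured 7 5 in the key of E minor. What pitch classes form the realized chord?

The written figures 7 5 are shorthand for 7/5/3: the 3 is implied.
A third above C in this key is E.
A fifth above C in this key is G.
A seventh above C in this key is B.
Together with the bass C, this spells C major seventh in root position.

C, E, G, B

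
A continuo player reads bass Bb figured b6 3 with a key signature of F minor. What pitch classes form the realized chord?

A third above Bb in this key is Db.
A sixth above Bb in this key is G, lowered to Gb by the flat.
Together with the bass Bb, this spells Gb major in first inversion.

Bb, Db, Gb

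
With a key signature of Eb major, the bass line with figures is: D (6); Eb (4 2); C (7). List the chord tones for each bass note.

D (6/3): D, F, Bb.
Eb (6/4/2): Eb, F, Ab, C.
C (7/5/3): C, Eb, G, Bb.

D, F, Bb | Eb, F, Ab, C | C, Eb, G, Bb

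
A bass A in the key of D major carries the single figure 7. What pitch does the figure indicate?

G

Counting 6 letter steps above A lands on G; in D major, that letter is G.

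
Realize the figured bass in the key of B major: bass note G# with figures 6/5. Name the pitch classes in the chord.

The written figures 6/5 are shorthand for 6/5/3: the 3 is implied.
A third above G# in this key is B.
A fifth above G# in this key is D#.
A sixth above G# in this key is E.
Together with the bass G#, this spells E major seventh in first inversion.

G#, B, D#, E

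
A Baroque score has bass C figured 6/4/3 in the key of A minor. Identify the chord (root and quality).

F major seventh

The figures 6/4/3 indicate a seventh chord in second inversion.
In second inversion the root lies a fourth above the bass: a fourth above C in A minor is F.
The chord tones are C, E, F, A, giving F major seventh.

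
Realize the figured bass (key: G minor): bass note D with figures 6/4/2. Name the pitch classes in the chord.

A second above D in this key is Eb.
A fourth above D in this key is G.
A sixth above D in this key is Bb.
Together with the bass D, this spells Eb major seventh in third inversion.

D, Eb, G, Bb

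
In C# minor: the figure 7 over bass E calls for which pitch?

Counting 6 letter steps above E lands on D; in C# minor, that letter is D#.

D#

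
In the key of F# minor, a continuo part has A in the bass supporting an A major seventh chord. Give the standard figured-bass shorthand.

A is the root of A major seventh, so the chord is in root position.
A seventh chord in root position is figured 7/5/3, conventionally abbreviated 7.

7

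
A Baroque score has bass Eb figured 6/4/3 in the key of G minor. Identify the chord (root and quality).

A half-diminished seventh

The figures 6/4/3 indicate a seventh chord in second inversion.
In second inversion the root lies a fourth above the bass: a fourth above Eb in G minor is A.
The chord tones are Eb, G, A, C, giving A half-diminished seventh.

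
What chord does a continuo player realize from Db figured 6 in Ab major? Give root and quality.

The figures 6 indicate a triad in first inversion.
In first inversion the root lies a sixth above the bass: a sixth above Db in Ab major is Bb.
The chord tones are Db, F, Bb, giving Bb minor.

Bb minor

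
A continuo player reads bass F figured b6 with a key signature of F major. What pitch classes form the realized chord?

The written figures b6 are shorthand for 6/3: the 3 is implied.
A third above F in this key is A.
A sixth above F in this key is D, lowered to Db by the flat.
Together with the bass F, this spells Db augmented in first inversion.

F, A, Db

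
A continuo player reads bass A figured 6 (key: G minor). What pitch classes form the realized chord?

The written figures 6 are shorthand for 6/3: the 3 is implied.
A third above A in this key is C.
A sixth above A in this key is F.
Together with the bass A, this spells F major in first inversion.

A, C, F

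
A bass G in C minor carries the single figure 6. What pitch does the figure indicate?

Counting 5 letter steps above G lands on E; in C minor, that letter is Eb.

Eb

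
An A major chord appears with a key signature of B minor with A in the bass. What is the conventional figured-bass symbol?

no figures

A is the root of A major, so the chord is in root position.
A triad in root position is figured 5/3, conventionally abbreviated (no figures — root-position triad).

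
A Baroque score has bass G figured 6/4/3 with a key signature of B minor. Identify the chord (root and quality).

The figures 6/4/3 indicate a seventh chord in second inversion.
In second inversion the root lies a fourth above the bass: a fourth above G in B minor is C#.
The chord tones are G, B, C#, E, giving C# half-diminished seventh.

C# half-diminished seventh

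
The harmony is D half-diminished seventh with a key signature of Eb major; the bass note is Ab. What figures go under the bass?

4/3

Ab is the fifth of D half-diminished seventh, so the chord is in second inversion.
A seventh chord in second inversion is figured 6/4/3, conventionally abbreviated 4/3.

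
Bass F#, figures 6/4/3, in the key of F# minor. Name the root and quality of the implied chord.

The figures 6/4/3 indicate a seventh chord in second inversion.
In second inversion the root lies a fourth above the bass: a fourth above F# in F# minor is B.
The chord tones are F#, A, B, D, giving B minor seventh.

B minor seventh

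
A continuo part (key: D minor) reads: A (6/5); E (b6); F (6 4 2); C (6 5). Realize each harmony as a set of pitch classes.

A (6/5/3): A, C, E, F.
E (b6/3): E, G, Cb.
F (6/4/2): F, G, Bb, D.
C (6/5/3): C, E, G, A.

A, C, E, F | E, G, Cb | F, G, Bb, D | C, E, G, A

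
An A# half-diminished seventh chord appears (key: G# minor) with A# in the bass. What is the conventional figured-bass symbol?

7

A# is the root of A# half-diminished seventh, so the chord is in root position.
A seventh chord in root position is figured 7/5/3, conventionally abbreviated 7.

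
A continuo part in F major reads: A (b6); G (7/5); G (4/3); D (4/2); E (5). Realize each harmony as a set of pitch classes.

A (b6/3): A, C, Fb.
G (7/5/3): G, Bb, D, F.
G (6/4/3): G, Bb, C, E.
D (6/4/2): D, E, G, Bb.
E (5/3): E, G, Bb.

A, C, Fb | G, Bb, D, F | G, Bb, C, E | D, E, G, Bb | E, G, Bb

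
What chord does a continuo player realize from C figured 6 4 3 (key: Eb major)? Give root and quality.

F minor seventh

The figures 6 4 3 indicate a seventh chord in second inversion.
In second inversion the root lies a fourth above the bass: a fourth above C in Eb major is F.
The chord tones are C, Eb, F, Ab, giving F minor seventh.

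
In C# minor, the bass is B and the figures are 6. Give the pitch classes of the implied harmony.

B, D#, G#

The written figures 6 are shorthand for 6/3: the 3 is implied.
A third above B in this key is D#.
A sixth above B in this key is G#.
Together with the bass B, this spells G# minor in first inversion.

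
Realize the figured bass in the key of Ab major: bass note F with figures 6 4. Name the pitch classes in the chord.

F, Bb, Db

A fourth above F in this key is Bb.
A sixth above F in this key is Db.
Together with the bass F, this spells Bb minor in second inversion.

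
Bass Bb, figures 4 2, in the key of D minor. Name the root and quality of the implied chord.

C dominant seventh

The figures 4 2 indicate a seventh chord in third inversion.
In third inversion the root lies a second above the bass: a second above Bb in D minor is C.
The chord tones are Bb, C, E, G, giving C dominant seventh.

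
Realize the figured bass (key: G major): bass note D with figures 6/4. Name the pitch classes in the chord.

A fourth above D in this key is G.
A sixth above D in this key is B.
Together with the bass D, this spells G major in second inversion.

D, G, B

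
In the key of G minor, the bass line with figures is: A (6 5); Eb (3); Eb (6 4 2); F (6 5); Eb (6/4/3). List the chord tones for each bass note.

A, C, Eb, F | Eb, G, Bb | Eb, F, A, C | F, A, C, D | Eb, G, A, C

A (6/5/3): A, C, Eb, F.
Eb (5/3): Eb, G, Bb.
Eb (6/4/2): Eb, F, A, C.
F (6/5/3): F, A, C, D.
Eb (6/4/3): Eb, G, A, C.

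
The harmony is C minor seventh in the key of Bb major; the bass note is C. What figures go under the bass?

7

C is the root of C minor seventh, so the chord is in root position.
A seventh chord in root position is figured 7/5/3, conventionally abbreviated 7.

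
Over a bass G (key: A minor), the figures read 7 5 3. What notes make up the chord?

G, B, D, F

A third above G in this key is B.
A fifth above G in this key is D.
A seventh above G in this key is F.
Together with the bass G, this spells G dominant seventh in root position.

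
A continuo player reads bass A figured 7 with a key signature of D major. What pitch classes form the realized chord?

A, C#, E, G

The written figures 7 are shorthand for 7/5/3: the 5/3 are implied.
A third above A in this key is C#.
A fifth above A in this key is E.
A seventh above A in this key is G.
Together with the bass A, this spells A dominant seventh in root position.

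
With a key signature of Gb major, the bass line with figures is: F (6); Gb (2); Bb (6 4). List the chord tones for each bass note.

F (6/3): F, Ab, Db.
Gb (6/4/2): Gb, Ab, Cb, Eb.
Bb (6/4): Bb, Eb, Gb.

F, Ab, Db | Gb, Ab, Cb, Eb | Bb, Eb, Gb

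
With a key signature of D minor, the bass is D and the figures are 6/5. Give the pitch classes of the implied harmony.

The written figures 6/5 are shorthand for 6/5/3: the 3 is implied.
A third above D in this key is F.
A fifth above D in this key is A.
A sixth above D in this key is Bb.
Together with the bass D, this spells Bb major seventh in first inversion.

D, F, A, Bb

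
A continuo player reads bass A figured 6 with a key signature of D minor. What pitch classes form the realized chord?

A, C, F

The written figures 6 are shorthand for 6/3: the 3 is implied.
A third above A in this key is C.
A sixth above A in this key is F.
Together with the bass A, this spells F major in first inversion.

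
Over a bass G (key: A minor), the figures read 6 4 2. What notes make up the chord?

G, A, C, E

A second above G in this key is A.
A fourth above G in this key is C.
A sixth above G in this key is E.
Together with the bass G, this spells A minor seventh in third inversion.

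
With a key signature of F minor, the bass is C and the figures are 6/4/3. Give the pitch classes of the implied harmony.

C, Eb, F, Ab

A third above C in this key is Eb.
A fourth above C in this key is F.
A sixth above C in this key is Ab.
Together with the bass C, this spells F minor seventh in second inversion.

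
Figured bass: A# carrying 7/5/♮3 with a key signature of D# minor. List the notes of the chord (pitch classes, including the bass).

A third above A# in this key is C#, made natural (C) by the ♮ figure.
A fifth above A# in this key is E#.
A seventh above A# in this key is G#.

A#, C, E#, G#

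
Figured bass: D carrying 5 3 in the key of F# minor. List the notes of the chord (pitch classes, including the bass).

D, F#, A

A third above D in this key is F#.
A fifth above D in this key is A.
Together with the bass D, this spells D major in root position.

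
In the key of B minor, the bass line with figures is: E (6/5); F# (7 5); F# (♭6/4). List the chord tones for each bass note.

E (6/5/3): E, G, B, C#.
F# (7/5/3): F#, A, C#, E.
F# (b6/4): F#, B, Db.

E, G, B, C# | F#, A, C#, E | F#, B, Db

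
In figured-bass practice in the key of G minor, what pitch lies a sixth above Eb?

Counting 5 letter steps above Eb lands on C; in G minor, that letter is C.

C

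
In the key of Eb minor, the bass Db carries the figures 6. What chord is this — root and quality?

Bb minor

The figures 6 indicate a triad in first inversion.
In first inversion the root lies a sixth above the bass: a sixth above Db in Eb minor is Bb.
The chord tones are Db, F, Bb, giving Bb minor.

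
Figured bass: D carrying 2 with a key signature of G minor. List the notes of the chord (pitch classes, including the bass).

The written figures 2 are shorthand for 6/4/2: the 6/4 are implied.
A second above D in this key is Eb.
A fourth above D in this key is G.
A sixth above D in this key is Bb.
Together with the bass D, this spells Eb major seventh in third inversion.

D, Eb, G, Bb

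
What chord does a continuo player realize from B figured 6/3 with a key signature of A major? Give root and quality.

G# diminished

The figures 6/3 indicate a triad in first inversion.
In first inversion the root lies a sixth above the bass: a sixth above B in A major is G#.
The chord tones are B, D, G#, giving G# diminished.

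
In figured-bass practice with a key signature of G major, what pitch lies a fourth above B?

E

Counting 3 letter steps above B lands on E; in G major, that letter is E.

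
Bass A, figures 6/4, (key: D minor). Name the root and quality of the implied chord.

The figures 6/4 indicate a triad in second inversion.
In second inversion the root lies a fourth above the bass: a fourth above A in D minor is D.
The chord tones are A, D, F, giving D minor.

D minor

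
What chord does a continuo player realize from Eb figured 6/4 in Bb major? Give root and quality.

A diminished

The figures 6/4 indicate a triad in second inversion.
In second inversion the root lies a fourth above the bass: a fourth above Eb in Bb major is A.
The chord tones are Eb, A, C, giving A diminished.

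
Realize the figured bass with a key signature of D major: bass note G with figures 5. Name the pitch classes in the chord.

The written figures 5 are shorthand for 5/3: the 3 is implied.
A third above G in this key is B.
A fifth above G in this key is D.
Together with the bass G, this spells G major in root position.

G, B, D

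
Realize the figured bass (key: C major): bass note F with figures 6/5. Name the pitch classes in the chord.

The written figures 6/5 are shorthand for 6/5/3: the 3 is implied.
A third above F in this key is A.
A fifth above F in this key is C.
A sixth above F in this key is D.
Together with the bass F, this spells D minor seventh in first inversion.

F, A, C, D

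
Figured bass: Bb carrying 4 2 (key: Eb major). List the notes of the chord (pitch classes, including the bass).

Bb, C, Eb, G

The written figures 4 2 are shorthand for 6/4/2: the 6 is implied.
A second above Bb in this key is C.
A fourth above Bb in this key is Eb.
A sixth above Bb in this key is G.
Together with the bass Bb, this spells C minor seventh in third inversion.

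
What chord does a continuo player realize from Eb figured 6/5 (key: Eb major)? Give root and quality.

The figures 6/5 indicate a seventh chord in first inversion.
In first inversion the root lies a sixth above the bass: a sixth above Eb in Eb major is C.
The chord tones are Eb, G, Bb, C, giving C minor seventh.

C minor seventh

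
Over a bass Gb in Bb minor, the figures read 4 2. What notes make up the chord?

The written figures 4 2 are shorthand for 6/4/2: the 6 is implied.
A second above Gb in this key is Ab.
A fourth above Gb in this key is C.
A sixth above Gb in this key is Eb.
Together with the bass Gb, this spells Ab dominant seventh in third inversion.

Gb, Ab, C, Eb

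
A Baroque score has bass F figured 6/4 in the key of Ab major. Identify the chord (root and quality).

Bb minor

The figures 6/4 indicate a triad in second inversion.
In second inversion the root lies a fourth above the bass: a fourth above F in Ab major is Bb.
The chord tones are F, Bb, Db, giving Bb minor.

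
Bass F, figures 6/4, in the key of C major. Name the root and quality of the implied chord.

The figures 6/4 indicate a triad in second inversion.
In second inversion the root lies a fourth above the bass: a fourth above F in C major is B.
The chord tones are F, B, D, giving B diminished.

B diminished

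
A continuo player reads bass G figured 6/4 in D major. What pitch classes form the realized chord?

A fourth above G in this key is C#.
A sixth above G in this key is E.
Together with the bass G, this spells C# diminished in second inversion.

G, C#, E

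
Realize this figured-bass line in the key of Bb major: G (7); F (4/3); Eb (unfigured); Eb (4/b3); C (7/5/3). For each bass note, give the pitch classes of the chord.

G (7/5/3): G, Bb, D, F.
F (6/4/3): F, A, Bb, D.
Eb (5/3): Eb, G, Bb.
Eb (6/4/b3): Eb, Gb, A, C.
C (7/5/3): C, Eb, G, Bb.

G, Bb, D, F | F, A, Bb, D | Eb, G, Bb | Eb, Gb, A, C | C, Eb, G, Bb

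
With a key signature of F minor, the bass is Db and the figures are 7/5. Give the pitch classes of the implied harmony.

The written figures 7/5 are shorthand for 7/5/3: the 3 is implied.
A third above Db in this key is F.
A fifth above Db in this key is Ab.
A seventh above Db in this key is C.
Together with the bass Db, this spells Db major seventh in root position.

Db, F, Ab, C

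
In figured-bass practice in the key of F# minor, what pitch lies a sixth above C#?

Counting 5 letter steps above C# lands on A; in F# minor, that letter is A.

A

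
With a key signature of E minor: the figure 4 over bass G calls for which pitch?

C

Counting 3 letter steps above G lands on C; in E minor, that letter is C.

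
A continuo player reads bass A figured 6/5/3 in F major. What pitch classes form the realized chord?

A third above A in this key is C.
A fifth above A in this key is E.
A sixth above A in this key is F.
Together with the bass A, this spells F major seventh in first inversion.

A, C, E, F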